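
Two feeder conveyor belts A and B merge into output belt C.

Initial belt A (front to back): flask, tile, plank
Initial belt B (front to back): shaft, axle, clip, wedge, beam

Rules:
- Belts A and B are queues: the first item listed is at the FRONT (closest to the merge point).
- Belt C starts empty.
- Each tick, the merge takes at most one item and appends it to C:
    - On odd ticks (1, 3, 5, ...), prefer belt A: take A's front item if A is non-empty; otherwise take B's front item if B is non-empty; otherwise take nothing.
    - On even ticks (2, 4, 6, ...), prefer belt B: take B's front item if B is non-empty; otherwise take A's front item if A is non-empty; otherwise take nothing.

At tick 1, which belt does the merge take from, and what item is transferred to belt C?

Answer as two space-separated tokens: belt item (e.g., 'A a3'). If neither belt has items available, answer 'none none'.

Answer: A flask

Derivation:
Tick 1: prefer A, take flask from A; A=[tile,plank] B=[shaft,axle,clip,wedge,beam] C=[flask]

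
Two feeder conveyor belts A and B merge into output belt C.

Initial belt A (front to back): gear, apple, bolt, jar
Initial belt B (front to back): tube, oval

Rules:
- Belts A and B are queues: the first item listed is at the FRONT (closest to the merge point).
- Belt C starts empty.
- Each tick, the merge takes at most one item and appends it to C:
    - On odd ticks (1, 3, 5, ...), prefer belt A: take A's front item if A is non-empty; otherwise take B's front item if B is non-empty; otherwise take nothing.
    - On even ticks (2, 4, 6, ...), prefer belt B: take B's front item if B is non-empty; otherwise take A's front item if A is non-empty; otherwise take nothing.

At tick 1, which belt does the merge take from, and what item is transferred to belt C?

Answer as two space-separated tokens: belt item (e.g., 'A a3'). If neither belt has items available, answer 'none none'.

Tick 1: prefer A, take gear from A; A=[apple,bolt,jar] B=[tube,oval] C=[gear]

Answer: A gear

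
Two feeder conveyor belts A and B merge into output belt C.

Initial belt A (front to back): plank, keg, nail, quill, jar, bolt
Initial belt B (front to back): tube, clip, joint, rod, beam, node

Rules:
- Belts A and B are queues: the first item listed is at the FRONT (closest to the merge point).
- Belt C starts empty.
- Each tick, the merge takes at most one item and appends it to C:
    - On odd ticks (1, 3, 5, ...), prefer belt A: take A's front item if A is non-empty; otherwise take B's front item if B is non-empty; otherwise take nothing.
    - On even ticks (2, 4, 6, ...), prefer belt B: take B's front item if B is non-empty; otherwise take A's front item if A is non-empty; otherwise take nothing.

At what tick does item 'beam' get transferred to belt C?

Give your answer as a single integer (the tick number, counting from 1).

Tick 1: prefer A, take plank from A; A=[keg,nail,quill,jar,bolt] B=[tube,clip,joint,rod,beam,node] C=[plank]
Tick 2: prefer B, take tube from B; A=[keg,nail,quill,jar,bolt] B=[clip,joint,rod,beam,node] C=[plank,tube]
Tick 3: prefer A, take keg from A; A=[nail,quill,jar,bolt] B=[clip,joint,rod,beam,node] C=[plank,tube,keg]
Tick 4: prefer B, take clip from B; A=[nail,quill,jar,bolt] B=[joint,rod,beam,node] C=[plank,tube,keg,clip]
Tick 5: prefer A, take nail from A; A=[quill,jar,bolt] B=[joint,rod,beam,node] C=[plank,tube,keg,clip,nail]
Tick 6: prefer B, take joint from B; A=[quill,jar,bolt] B=[rod,beam,node] C=[plank,tube,keg,clip,nail,joint]
Tick 7: prefer A, take quill from A; A=[jar,bolt] B=[rod,beam,node] C=[plank,tube,keg,clip,nail,joint,quill]
Tick 8: prefer B, take rod from B; A=[jar,bolt] B=[beam,node] C=[plank,tube,keg,clip,nail,joint,quill,rod]
Tick 9: prefer A, take jar from A; A=[bolt] B=[beam,node] C=[plank,tube,keg,clip,nail,joint,quill,rod,jar]
Tick 10: prefer B, take beam from B; A=[bolt] B=[node] C=[plank,tube,keg,clip,nail,joint,quill,rod,jar,beam]

Answer: 10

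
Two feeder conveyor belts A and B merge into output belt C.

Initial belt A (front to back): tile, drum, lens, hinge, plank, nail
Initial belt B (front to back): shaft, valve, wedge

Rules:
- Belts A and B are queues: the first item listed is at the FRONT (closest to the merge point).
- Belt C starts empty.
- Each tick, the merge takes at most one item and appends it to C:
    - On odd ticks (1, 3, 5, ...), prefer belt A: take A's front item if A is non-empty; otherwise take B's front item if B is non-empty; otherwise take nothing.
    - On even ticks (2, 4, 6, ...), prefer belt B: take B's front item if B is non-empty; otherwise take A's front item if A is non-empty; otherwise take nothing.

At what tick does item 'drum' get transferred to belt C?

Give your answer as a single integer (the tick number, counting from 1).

Answer: 3

Derivation:
Tick 1: prefer A, take tile from A; A=[drum,lens,hinge,plank,nail] B=[shaft,valve,wedge] C=[tile]
Tick 2: prefer B, take shaft from B; A=[drum,lens,hinge,plank,nail] B=[valve,wedge] C=[tile,shaft]
Tick 3: prefer A, take drum from A; A=[lens,hinge,plank,nail] B=[valve,wedge] C=[tile,shaft,drum]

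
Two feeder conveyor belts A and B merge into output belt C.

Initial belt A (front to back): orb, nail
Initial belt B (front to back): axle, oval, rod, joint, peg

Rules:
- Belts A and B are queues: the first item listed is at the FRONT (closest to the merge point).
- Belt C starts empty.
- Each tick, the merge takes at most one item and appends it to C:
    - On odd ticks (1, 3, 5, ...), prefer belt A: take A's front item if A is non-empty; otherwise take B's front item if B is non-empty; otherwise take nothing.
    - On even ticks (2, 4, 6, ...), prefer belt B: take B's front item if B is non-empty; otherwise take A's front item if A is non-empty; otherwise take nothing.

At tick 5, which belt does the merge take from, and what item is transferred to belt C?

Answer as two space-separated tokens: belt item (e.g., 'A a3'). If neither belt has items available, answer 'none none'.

Tick 1: prefer A, take orb from A; A=[nail] B=[axle,oval,rod,joint,peg] C=[orb]
Tick 2: prefer B, take axle from B; A=[nail] B=[oval,rod,joint,peg] C=[orb,axle]
Tick 3: prefer A, take nail from A; A=[-] B=[oval,rod,joint,peg] C=[orb,axle,nail]
Tick 4: prefer B, take oval from B; A=[-] B=[rod,joint,peg] C=[orb,axle,nail,oval]
Tick 5: prefer A, take rod from B; A=[-] B=[joint,peg] C=[orb,axle,nail,oval,rod]

Answer: B rod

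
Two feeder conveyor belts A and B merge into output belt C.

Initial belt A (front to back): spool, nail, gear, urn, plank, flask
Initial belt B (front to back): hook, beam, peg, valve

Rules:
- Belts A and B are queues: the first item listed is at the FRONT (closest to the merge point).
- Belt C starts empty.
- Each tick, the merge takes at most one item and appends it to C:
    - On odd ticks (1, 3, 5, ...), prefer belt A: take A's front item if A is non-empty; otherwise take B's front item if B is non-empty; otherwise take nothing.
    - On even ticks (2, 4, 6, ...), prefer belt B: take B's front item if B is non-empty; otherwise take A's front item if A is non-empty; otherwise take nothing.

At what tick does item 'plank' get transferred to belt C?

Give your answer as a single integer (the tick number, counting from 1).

Answer: 9

Derivation:
Tick 1: prefer A, take spool from A; A=[nail,gear,urn,plank,flask] B=[hook,beam,peg,valve] C=[spool]
Tick 2: prefer B, take hook from B; A=[nail,gear,urn,plank,flask] B=[beam,peg,valve] C=[spool,hook]
Tick 3: prefer A, take nail from A; A=[gear,urn,plank,flask] B=[beam,peg,valve] C=[spool,hook,nail]
Tick 4: prefer B, take beam from B; A=[gear,urn,plank,flask] B=[peg,valve] C=[spool,hook,nail,beam]
Tick 5: prefer A, take gear from A; A=[urn,plank,flask] B=[peg,valve] C=[spool,hook,nail,beam,gear]
Tick 6: prefer B, take peg from B; A=[urn,plank,flask] B=[valve] C=[spool,hook,nail,beam,gear,peg]
Tick 7: prefer A, take urn from A; A=[plank,flask] B=[valve] C=[spool,hook,nail,beam,gear,peg,urn]
Tick 8: prefer B, take valve from B; A=[plank,flask] B=[-] C=[spool,hook,nail,beam,gear,peg,urn,valve]
Tick 9: prefer A, take plank from A; A=[flask] B=[-] C=[spool,hook,nail,beam,gear,peg,urn,valve,plank]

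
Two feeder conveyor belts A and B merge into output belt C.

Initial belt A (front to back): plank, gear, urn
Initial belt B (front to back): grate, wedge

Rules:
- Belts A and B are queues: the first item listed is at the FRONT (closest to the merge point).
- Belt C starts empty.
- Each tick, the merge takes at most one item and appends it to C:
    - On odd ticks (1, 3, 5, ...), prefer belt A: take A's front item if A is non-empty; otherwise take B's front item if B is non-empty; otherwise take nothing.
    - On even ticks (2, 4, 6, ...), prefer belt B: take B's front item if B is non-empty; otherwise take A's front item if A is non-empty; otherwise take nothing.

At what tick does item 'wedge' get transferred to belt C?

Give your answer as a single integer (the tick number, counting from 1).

Tick 1: prefer A, take plank from A; A=[gear,urn] B=[grate,wedge] C=[plank]
Tick 2: prefer B, take grate from B; A=[gear,urn] B=[wedge] C=[plank,grate]
Tick 3: prefer A, take gear from A; A=[urn] B=[wedge] C=[plank,grate,gear]
Tick 4: prefer B, take wedge from B; A=[urn] B=[-] C=[plank,grate,gear,wedge]

Answer: 4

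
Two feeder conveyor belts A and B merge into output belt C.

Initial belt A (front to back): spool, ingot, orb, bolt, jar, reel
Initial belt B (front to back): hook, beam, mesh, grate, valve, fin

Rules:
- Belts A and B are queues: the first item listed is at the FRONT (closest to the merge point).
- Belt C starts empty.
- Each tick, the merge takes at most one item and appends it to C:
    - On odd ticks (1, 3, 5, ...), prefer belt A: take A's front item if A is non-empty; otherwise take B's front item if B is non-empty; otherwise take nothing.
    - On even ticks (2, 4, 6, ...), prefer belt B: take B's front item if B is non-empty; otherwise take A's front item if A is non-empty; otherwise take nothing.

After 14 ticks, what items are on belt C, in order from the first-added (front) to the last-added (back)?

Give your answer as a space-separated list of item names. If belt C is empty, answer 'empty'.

Tick 1: prefer A, take spool from A; A=[ingot,orb,bolt,jar,reel] B=[hook,beam,mesh,grate,valve,fin] C=[spool]
Tick 2: prefer B, take hook from B; A=[ingot,orb,bolt,jar,reel] B=[beam,mesh,grate,valve,fin] C=[spool,hook]
Tick 3: prefer A, take ingot from A; A=[orb,bolt,jar,reel] B=[beam,mesh,grate,valve,fin] C=[spool,hook,ingot]
Tick 4: prefer B, take beam from B; A=[orb,bolt,jar,reel] B=[mesh,grate,valve,fin] C=[spool,hook,ingot,beam]
Tick 5: prefer A, take orb from A; A=[bolt,jar,reel] B=[mesh,grate,valve,fin] C=[spool,hook,ingot,beam,orb]
Tick 6: prefer B, take mesh from B; A=[bolt,jar,reel] B=[grate,valve,fin] C=[spool,hook,ingot,beam,orb,mesh]
Tick 7: prefer A, take bolt from A; A=[jar,reel] B=[grate,valve,fin] C=[spool,hook,ingot,beam,orb,mesh,bolt]
Tick 8: prefer B, take grate from B; A=[jar,reel] B=[valve,fin] C=[spool,hook,ingot,beam,orb,mesh,bolt,grate]
Tick 9: prefer A, take jar from A; A=[reel] B=[valve,fin] C=[spool,hook,ingot,beam,orb,mesh,bolt,grate,jar]
Tick 10: prefer B, take valve from B; A=[reel] B=[fin] C=[spool,hook,ingot,beam,orb,mesh,bolt,grate,jar,valve]
Tick 11: prefer A, take reel from A; A=[-] B=[fin] C=[spool,hook,ingot,beam,orb,mesh,bolt,grate,jar,valve,reel]
Tick 12: prefer B, take fin from B; A=[-] B=[-] C=[spool,hook,ingot,beam,orb,mesh,bolt,grate,jar,valve,reel,fin]
Tick 13: prefer A, both empty, nothing taken; A=[-] B=[-] C=[spool,hook,ingot,beam,orb,mesh,bolt,grate,jar,valve,reel,fin]
Tick 14: prefer B, both empty, nothing taken; A=[-] B=[-] C=[spool,hook,ingot,beam,orb,mesh,bolt,grate,jar,valve,reel,fin]

Answer: spool hook ingot beam orb mesh bolt grate jar valve reel fin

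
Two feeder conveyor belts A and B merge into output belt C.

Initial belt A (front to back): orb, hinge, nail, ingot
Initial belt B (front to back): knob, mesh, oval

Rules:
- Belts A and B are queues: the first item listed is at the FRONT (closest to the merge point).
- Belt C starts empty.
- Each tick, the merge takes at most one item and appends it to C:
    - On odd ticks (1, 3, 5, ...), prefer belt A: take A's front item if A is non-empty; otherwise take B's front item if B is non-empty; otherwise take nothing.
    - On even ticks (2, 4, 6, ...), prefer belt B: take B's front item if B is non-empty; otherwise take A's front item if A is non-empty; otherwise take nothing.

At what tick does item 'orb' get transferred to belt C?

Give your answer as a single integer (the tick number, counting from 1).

Answer: 1

Derivation:
Tick 1: prefer A, take orb from A; A=[hinge,nail,ingot] B=[knob,mesh,oval] C=[orb]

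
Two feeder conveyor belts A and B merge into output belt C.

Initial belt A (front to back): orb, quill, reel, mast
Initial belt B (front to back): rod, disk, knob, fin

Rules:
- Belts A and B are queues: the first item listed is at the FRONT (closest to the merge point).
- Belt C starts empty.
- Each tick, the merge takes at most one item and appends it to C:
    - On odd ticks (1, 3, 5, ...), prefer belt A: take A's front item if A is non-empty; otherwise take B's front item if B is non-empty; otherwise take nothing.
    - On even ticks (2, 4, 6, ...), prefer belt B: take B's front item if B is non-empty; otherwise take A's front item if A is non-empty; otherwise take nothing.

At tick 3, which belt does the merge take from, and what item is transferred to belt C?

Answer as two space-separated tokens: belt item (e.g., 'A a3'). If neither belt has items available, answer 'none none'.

Answer: A quill

Derivation:
Tick 1: prefer A, take orb from A; A=[quill,reel,mast] B=[rod,disk,knob,fin] C=[orb]
Tick 2: prefer B, take rod from B; A=[quill,reel,mast] B=[disk,knob,fin] C=[orb,rod]
Tick 3: prefer A, take quill from A; A=[reel,mast] B=[disk,knob,fin] C=[orb,rod,quill]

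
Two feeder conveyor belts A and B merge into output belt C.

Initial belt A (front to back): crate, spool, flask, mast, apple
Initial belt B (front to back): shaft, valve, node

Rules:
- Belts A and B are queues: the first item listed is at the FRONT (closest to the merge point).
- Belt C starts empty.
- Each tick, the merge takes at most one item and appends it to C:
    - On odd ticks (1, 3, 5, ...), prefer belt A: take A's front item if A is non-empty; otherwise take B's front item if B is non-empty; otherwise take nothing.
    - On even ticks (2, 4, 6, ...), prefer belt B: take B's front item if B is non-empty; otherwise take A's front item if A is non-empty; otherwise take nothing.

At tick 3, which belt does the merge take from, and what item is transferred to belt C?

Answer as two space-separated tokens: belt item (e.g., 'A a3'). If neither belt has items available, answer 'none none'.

Tick 1: prefer A, take crate from A; A=[spool,flask,mast,apple] B=[shaft,valve,node] C=[crate]
Tick 2: prefer B, take shaft from B; A=[spool,flask,mast,apple] B=[valve,node] C=[crate,shaft]
Tick 3: prefer A, take spool from A; A=[flask,mast,apple] B=[valve,node] C=[crate,shaft,spool]

Answer: A spool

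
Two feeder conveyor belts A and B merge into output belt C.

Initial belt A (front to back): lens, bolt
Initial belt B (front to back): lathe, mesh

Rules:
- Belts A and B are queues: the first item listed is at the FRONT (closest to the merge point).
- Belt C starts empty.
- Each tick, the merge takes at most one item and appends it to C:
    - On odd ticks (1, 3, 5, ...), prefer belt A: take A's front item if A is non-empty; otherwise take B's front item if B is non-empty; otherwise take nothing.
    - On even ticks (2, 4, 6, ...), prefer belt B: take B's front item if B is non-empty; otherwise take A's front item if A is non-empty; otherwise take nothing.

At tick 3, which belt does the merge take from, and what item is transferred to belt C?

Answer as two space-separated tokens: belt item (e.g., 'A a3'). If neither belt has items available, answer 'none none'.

Tick 1: prefer A, take lens from A; A=[bolt] B=[lathe,mesh] C=[lens]
Tick 2: prefer B, take lathe from B; A=[bolt] B=[mesh] C=[lens,lathe]
Tick 3: prefer A, take bolt from A; A=[-] B=[mesh] C=[lens,lathe,bolt]

Answer: A bolt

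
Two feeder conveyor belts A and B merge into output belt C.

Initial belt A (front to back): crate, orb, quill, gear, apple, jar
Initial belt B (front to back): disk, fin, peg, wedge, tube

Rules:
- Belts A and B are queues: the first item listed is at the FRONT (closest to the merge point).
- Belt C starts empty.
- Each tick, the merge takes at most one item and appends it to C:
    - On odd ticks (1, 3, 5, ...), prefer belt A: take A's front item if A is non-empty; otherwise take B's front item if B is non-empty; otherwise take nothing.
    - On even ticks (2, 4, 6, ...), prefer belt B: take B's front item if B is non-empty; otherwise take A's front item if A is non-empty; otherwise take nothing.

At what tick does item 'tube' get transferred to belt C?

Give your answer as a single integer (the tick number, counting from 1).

Answer: 10

Derivation:
Tick 1: prefer A, take crate from A; A=[orb,quill,gear,apple,jar] B=[disk,fin,peg,wedge,tube] C=[crate]
Tick 2: prefer B, take disk from B; A=[orb,quill,gear,apple,jar] B=[fin,peg,wedge,tube] C=[crate,disk]
Tick 3: prefer A, take orb from A; A=[quill,gear,apple,jar] B=[fin,peg,wedge,tube] C=[crate,disk,orb]
Tick 4: prefer B, take fin from B; A=[quill,gear,apple,jar] B=[peg,wedge,tube] C=[crate,disk,orb,fin]
Tick 5: prefer A, take quill from A; A=[gear,apple,jar] B=[peg,wedge,tube] C=[crate,disk,orb,fin,quill]
Tick 6: prefer B, take peg from B; A=[gear,apple,jar] B=[wedge,tube] C=[crate,disk,orb,fin,quill,peg]
Tick 7: prefer A, take gear from A; A=[apple,jar] B=[wedge,tube] C=[crate,disk,orb,fin,quill,peg,gear]
Tick 8: prefer B, take wedge from B; A=[apple,jar] B=[tube] C=[crate,disk,orb,fin,quill,peg,gear,wedge]
Tick 9: prefer A, take apple from A; A=[jar] B=[tube] C=[crate,disk,orb,fin,quill,peg,gear,wedge,apple]
Tick 10: prefer B, take tube from B; A=[jar] B=[-] C=[crate,disk,orb,fin,quill,peg,gear,wedge,apple,tube]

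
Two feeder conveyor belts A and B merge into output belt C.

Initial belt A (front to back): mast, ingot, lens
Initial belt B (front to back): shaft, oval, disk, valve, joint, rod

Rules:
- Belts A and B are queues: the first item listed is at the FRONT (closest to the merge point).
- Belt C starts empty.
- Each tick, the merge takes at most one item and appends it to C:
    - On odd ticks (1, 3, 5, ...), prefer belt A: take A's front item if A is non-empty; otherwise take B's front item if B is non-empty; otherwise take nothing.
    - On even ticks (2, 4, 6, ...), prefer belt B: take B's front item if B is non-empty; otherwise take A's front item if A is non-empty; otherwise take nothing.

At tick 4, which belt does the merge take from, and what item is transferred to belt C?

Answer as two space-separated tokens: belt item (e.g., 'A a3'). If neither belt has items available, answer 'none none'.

Tick 1: prefer A, take mast from A; A=[ingot,lens] B=[shaft,oval,disk,valve,joint,rod] C=[mast]
Tick 2: prefer B, take shaft from B; A=[ingot,lens] B=[oval,disk,valve,joint,rod] C=[mast,shaft]
Tick 3: prefer A, take ingot from A; A=[lens] B=[oval,disk,valve,joint,rod] C=[mast,shaft,ingot]
Tick 4: prefer B, take oval from B; A=[lens] B=[disk,valve,joint,rod] C=[mast,shaft,ingot,oval]

Answer: B oval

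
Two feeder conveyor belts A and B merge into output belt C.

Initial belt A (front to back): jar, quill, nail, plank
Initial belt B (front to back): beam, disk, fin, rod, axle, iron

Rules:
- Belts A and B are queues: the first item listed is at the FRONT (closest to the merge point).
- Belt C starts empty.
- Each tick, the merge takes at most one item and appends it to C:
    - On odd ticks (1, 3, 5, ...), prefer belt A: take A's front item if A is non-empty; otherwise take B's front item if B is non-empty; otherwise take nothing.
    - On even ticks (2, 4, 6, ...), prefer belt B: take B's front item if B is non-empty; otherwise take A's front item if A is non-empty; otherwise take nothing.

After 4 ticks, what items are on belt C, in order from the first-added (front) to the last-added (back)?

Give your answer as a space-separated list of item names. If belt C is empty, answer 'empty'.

Tick 1: prefer A, take jar from A; A=[quill,nail,plank] B=[beam,disk,fin,rod,axle,iron] C=[jar]
Tick 2: prefer B, take beam from B; A=[quill,nail,plank] B=[disk,fin,rod,axle,iron] C=[jar,beam]
Tick 3: prefer A, take quill from A; A=[nail,plank] B=[disk,fin,rod,axle,iron] C=[jar,beam,quill]
Tick 4: prefer B, take disk from B; A=[nail,plank] B=[fin,rod,axle,iron] C=[jar,beam,quill,disk]

Answer: jar beam quill disk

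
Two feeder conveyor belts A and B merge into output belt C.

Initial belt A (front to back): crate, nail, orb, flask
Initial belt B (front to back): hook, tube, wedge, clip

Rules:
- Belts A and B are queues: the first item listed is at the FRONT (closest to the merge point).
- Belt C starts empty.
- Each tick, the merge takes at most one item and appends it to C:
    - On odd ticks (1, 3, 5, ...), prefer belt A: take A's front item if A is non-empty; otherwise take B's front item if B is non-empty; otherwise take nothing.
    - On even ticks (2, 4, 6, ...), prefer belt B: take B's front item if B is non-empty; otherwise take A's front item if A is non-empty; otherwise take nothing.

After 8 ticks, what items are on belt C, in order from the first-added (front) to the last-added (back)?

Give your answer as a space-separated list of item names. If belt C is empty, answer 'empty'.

Answer: crate hook nail tube orb wedge flask clip

Derivation:
Tick 1: prefer A, take crate from A; A=[nail,orb,flask] B=[hook,tube,wedge,clip] C=[crate]
Tick 2: prefer B, take hook from B; A=[nail,orb,flask] B=[tube,wedge,clip] C=[crate,hook]
Tick 3: prefer A, take nail from A; A=[orb,flask] B=[tube,wedge,clip] C=[crate,hook,nail]
Tick 4: prefer B, take tube from B; A=[orb,flask] B=[wedge,clip] C=[crate,hook,nail,tube]
Tick 5: prefer A, take orb from A; A=[flask] B=[wedge,clip] C=[crate,hook,nail,tube,orb]
Tick 6: prefer B, take wedge from B; A=[flask] B=[clip] C=[crate,hook,nail,tube,orb,wedge]
Tick 7: prefer A, take flask from A; A=[-] B=[clip] C=[crate,hook,nail,tube,orb,wedge,flask]
Tick 8: prefer B, take clip from B; A=[-] B=[-] C=[crate,hook,nail,tube,orb,wedge,flask,clip]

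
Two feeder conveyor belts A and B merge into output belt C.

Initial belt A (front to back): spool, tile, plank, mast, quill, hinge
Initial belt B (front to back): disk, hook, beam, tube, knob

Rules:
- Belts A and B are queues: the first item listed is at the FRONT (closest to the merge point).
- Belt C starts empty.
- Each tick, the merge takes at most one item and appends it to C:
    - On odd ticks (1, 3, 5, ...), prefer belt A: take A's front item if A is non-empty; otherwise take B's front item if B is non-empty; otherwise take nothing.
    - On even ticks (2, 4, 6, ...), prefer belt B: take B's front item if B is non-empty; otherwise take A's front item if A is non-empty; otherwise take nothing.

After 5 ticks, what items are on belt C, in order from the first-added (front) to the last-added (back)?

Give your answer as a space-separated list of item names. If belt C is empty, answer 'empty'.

Answer: spool disk tile hook plank

Derivation:
Tick 1: prefer A, take spool from A; A=[tile,plank,mast,quill,hinge] B=[disk,hook,beam,tube,knob] C=[spool]
Tick 2: prefer B, take disk from B; A=[tile,plank,mast,quill,hinge] B=[hook,beam,tube,knob] C=[spool,disk]
Tick 3: prefer A, take tile from A; A=[plank,mast,quill,hinge] B=[hook,beam,tube,knob] C=[spool,disk,tile]
Tick 4: prefer B, take hook from B; A=[plank,mast,quill,hinge] B=[beam,tube,knob] C=[spool,disk,tile,hook]
Tick 5: prefer A, take plank from A; A=[mast,quill,hinge] B=[beam,tube,knob] C=[spool,disk,tile,hook,plank]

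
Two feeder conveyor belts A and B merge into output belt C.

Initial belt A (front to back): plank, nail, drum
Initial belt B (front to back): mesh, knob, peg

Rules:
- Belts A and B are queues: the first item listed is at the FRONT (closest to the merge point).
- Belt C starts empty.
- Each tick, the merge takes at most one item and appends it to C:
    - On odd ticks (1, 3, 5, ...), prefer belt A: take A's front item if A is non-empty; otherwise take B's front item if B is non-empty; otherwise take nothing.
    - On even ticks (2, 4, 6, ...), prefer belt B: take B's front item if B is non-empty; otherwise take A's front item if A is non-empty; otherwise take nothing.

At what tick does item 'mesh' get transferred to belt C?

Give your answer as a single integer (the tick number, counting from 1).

Answer: 2

Derivation:
Tick 1: prefer A, take plank from A; A=[nail,drum] B=[mesh,knob,peg] C=[plank]
Tick 2: prefer B, take mesh from B; A=[nail,drum] B=[knob,peg] C=[plank,mesh]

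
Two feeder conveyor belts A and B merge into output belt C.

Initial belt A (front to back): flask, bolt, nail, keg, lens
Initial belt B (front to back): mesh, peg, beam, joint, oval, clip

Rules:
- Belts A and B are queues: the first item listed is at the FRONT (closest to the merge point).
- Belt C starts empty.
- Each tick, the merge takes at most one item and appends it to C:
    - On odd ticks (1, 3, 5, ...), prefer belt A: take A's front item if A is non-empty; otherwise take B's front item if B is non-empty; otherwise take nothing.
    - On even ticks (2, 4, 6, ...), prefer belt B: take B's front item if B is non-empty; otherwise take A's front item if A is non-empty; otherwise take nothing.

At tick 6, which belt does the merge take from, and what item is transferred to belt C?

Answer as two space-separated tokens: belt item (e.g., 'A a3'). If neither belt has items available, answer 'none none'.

Answer: B beam

Derivation:
Tick 1: prefer A, take flask from A; A=[bolt,nail,keg,lens] B=[mesh,peg,beam,joint,oval,clip] C=[flask]
Tick 2: prefer B, take mesh from B; A=[bolt,nail,keg,lens] B=[peg,beam,joint,oval,clip] C=[flask,mesh]
Tick 3: prefer A, take bolt from A; A=[nail,keg,lens] B=[peg,beam,joint,oval,clip] C=[flask,mesh,bolt]
Tick 4: prefer B, take peg from B; A=[nail,keg,lens] B=[beam,joint,oval,clip] C=[flask,mesh,bolt,peg]
Tick 5: prefer A, take nail from A; A=[keg,lens] B=[beam,joint,oval,clip] C=[flask,mesh,bolt,peg,nail]
Tick 6: prefer B, take beam from B; A=[keg,lens] B=[joint,oval,clip] C=[flask,mesh,bolt,peg,nail,beam]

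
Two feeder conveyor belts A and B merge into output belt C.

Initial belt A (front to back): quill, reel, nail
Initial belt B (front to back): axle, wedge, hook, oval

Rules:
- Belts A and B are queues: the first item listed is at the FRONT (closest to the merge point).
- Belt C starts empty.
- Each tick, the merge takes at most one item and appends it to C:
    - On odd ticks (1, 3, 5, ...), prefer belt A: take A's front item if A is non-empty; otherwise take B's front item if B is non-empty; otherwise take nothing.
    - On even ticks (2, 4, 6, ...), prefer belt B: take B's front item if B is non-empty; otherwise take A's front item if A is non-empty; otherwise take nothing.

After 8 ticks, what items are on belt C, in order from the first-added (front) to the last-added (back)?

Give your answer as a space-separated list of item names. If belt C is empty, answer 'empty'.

Tick 1: prefer A, take quill from A; A=[reel,nail] B=[axle,wedge,hook,oval] C=[quill]
Tick 2: prefer B, take axle from B; A=[reel,nail] B=[wedge,hook,oval] C=[quill,axle]
Tick 3: prefer A, take reel from A; A=[nail] B=[wedge,hook,oval] C=[quill,axle,reel]
Tick 4: prefer B, take wedge from B; A=[nail] B=[hook,oval] C=[quill,axle,reel,wedge]
Tick 5: prefer A, take nail from A; A=[-] B=[hook,oval] C=[quill,axle,reel,wedge,nail]
Tick 6: prefer B, take hook from B; A=[-] B=[oval] C=[quill,axle,reel,wedge,nail,hook]
Tick 7: prefer A, take oval from B; A=[-] B=[-] C=[quill,axle,reel,wedge,nail,hook,oval]
Tick 8: prefer B, both empty, nothing taken; A=[-] B=[-] C=[quill,axle,reel,wedge,nail,hook,oval]

Answer: quill axle reel wedge nail hook oval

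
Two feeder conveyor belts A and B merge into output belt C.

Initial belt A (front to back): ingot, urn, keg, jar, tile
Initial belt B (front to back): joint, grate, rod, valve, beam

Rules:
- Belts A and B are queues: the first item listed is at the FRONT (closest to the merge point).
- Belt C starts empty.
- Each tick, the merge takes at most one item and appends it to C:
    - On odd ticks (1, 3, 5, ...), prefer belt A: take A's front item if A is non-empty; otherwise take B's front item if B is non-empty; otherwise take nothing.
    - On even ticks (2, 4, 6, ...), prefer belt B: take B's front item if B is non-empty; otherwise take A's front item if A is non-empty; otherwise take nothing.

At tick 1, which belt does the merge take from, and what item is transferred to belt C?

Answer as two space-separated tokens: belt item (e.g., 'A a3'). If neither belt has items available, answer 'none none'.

Answer: A ingot

Derivation:
Tick 1: prefer A, take ingot from A; A=[urn,keg,jar,tile] B=[joint,grate,rod,valve,beam] C=[ingot]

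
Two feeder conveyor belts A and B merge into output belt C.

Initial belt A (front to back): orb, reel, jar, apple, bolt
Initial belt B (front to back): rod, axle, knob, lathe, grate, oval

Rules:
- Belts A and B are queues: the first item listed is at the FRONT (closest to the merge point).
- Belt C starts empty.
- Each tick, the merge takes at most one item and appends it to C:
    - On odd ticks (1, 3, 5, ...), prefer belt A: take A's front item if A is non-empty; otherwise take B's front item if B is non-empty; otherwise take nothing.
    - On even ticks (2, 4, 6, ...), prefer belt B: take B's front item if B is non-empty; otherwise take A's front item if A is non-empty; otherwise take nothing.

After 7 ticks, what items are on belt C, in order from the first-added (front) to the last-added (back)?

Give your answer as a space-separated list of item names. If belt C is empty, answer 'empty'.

Answer: orb rod reel axle jar knob apple

Derivation:
Tick 1: prefer A, take orb from A; A=[reel,jar,apple,bolt] B=[rod,axle,knob,lathe,grate,oval] C=[orb]
Tick 2: prefer B, take rod from B; A=[reel,jar,apple,bolt] B=[axle,knob,lathe,grate,oval] C=[orb,rod]
Tick 3: prefer A, take reel from A; A=[jar,apple,bolt] B=[axle,knob,lathe,grate,oval] C=[orb,rod,reel]
Tick 4: prefer B, take axle from B; A=[jar,apple,bolt] B=[knob,lathe,grate,oval] C=[orb,rod,reel,axle]
Tick 5: prefer A, take jar from A; A=[apple,bolt] B=[knob,lathe,grate,oval] C=[orb,rod,reel,axle,jar]
Tick 6: prefer B, take knob from B; A=[apple,bolt] B=[lathe,grate,oval] C=[orb,rod,reel,axle,jar,knob]
Tick 7: prefer A, take apple from A; A=[bolt] B=[lathe,grate,oval] C=[orb,rod,reel,axle,jar,knob,apple]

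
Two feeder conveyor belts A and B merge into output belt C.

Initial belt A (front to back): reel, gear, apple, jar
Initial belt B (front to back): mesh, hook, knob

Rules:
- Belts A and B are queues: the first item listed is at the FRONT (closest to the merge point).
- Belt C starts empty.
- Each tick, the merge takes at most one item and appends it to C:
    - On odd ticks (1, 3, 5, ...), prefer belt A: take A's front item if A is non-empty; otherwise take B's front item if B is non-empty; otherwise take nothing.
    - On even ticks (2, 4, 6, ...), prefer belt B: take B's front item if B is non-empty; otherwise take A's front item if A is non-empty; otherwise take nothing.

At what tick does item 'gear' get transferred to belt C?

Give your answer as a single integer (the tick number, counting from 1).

Tick 1: prefer A, take reel from A; A=[gear,apple,jar] B=[mesh,hook,knob] C=[reel]
Tick 2: prefer B, take mesh from B; A=[gear,apple,jar] B=[hook,knob] C=[reel,mesh]
Tick 3: prefer A, take gear from A; A=[apple,jar] B=[hook,knob] C=[reel,mesh,gear]

Answer: 3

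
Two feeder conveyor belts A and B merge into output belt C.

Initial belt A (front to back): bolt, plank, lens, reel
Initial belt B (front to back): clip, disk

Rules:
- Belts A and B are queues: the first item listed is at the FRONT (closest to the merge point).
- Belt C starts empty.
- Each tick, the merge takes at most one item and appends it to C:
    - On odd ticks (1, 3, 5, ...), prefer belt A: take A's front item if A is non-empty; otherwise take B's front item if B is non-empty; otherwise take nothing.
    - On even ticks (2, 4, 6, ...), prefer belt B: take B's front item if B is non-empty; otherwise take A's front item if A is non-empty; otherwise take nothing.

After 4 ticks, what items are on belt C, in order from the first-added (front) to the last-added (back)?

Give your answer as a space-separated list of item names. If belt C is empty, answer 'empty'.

Tick 1: prefer A, take bolt from A; A=[plank,lens,reel] B=[clip,disk] C=[bolt]
Tick 2: prefer B, take clip from B; A=[plank,lens,reel] B=[disk] C=[bolt,clip]
Tick 3: prefer A, take plank from A; A=[lens,reel] B=[disk] C=[bolt,clip,plank]
Tick 4: prefer B, take disk from B; A=[lens,reel] B=[-] C=[bolt,clip,plank,disk]

Answer: bolt clip plank disk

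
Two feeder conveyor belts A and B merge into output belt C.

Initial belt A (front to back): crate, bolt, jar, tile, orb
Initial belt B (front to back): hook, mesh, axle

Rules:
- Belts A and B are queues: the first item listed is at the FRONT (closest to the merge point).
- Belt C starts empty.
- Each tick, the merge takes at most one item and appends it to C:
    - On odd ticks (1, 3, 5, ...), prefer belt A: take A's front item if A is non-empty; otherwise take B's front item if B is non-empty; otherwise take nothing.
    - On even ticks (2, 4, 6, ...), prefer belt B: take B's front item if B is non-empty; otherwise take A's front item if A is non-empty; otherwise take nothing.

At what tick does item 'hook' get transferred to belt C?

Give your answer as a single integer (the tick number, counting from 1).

Answer: 2

Derivation:
Tick 1: prefer A, take crate from A; A=[bolt,jar,tile,orb] B=[hook,mesh,axle] C=[crate]
Tick 2: prefer B, take hook from B; A=[bolt,jar,tile,orb] B=[mesh,axle] C=[crate,hook]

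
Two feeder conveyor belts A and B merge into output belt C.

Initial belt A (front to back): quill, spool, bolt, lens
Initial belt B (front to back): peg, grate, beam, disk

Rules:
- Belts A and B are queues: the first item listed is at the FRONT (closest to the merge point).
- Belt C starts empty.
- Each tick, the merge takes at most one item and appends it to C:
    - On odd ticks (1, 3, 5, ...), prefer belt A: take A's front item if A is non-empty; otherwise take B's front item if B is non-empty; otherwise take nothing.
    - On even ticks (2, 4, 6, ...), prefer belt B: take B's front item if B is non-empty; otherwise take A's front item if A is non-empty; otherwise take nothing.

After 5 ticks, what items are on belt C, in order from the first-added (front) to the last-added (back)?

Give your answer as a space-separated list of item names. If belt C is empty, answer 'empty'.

Answer: quill peg spool grate bolt

Derivation:
Tick 1: prefer A, take quill from A; A=[spool,bolt,lens] B=[peg,grate,beam,disk] C=[quill]
Tick 2: prefer B, take peg from B; A=[spool,bolt,lens] B=[grate,beam,disk] C=[quill,peg]
Tick 3: prefer A, take spool from A; A=[bolt,lens] B=[grate,beam,disk] C=[quill,peg,spool]
Tick 4: prefer B, take grate from B; A=[bolt,lens] B=[beam,disk] C=[quill,peg,spool,grate]
Tick 5: prefer A, take bolt from A; A=[lens] B=[beam,disk] C=[quill,peg,spool,grate,bolt]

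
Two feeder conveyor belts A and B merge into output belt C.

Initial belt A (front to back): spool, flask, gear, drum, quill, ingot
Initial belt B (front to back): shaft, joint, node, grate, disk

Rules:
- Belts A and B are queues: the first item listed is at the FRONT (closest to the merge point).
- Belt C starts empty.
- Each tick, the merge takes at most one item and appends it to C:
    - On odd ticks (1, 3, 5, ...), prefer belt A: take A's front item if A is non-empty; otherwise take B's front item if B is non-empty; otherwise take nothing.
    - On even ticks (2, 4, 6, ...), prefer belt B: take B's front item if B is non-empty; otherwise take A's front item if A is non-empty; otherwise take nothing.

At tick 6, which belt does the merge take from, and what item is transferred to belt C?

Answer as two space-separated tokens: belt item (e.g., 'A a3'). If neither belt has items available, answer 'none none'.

Answer: B node

Derivation:
Tick 1: prefer A, take spool from A; A=[flask,gear,drum,quill,ingot] B=[shaft,joint,node,grate,disk] C=[spool]
Tick 2: prefer B, take shaft from B; A=[flask,gear,drum,quill,ingot] B=[joint,node,grate,disk] C=[spool,shaft]
Tick 3: prefer A, take flask from A; A=[gear,drum,quill,ingot] B=[joint,node,grate,disk] C=[spool,shaft,flask]
Tick 4: prefer B, take joint from B; A=[gear,drum,quill,ingot] B=[node,grate,disk] C=[spool,shaft,flask,joint]
Tick 5: prefer A, take gear from A; A=[drum,quill,ingot] B=[node,grate,disk] C=[spool,shaft,flask,joint,gear]
Tick 6: prefer B, take node from B; A=[drum,quill,ingot] B=[grate,disk] C=[spool,shaft,flask,joint,gear,node]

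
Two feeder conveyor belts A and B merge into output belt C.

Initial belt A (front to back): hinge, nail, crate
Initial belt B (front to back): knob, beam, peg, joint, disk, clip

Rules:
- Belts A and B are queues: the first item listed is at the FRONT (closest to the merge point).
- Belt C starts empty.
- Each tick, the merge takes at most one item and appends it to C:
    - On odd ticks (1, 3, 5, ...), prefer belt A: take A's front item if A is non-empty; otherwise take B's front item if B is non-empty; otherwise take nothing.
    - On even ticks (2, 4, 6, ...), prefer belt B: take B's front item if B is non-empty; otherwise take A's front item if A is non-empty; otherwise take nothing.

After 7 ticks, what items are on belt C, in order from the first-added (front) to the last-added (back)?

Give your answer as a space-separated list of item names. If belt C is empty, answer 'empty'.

Tick 1: prefer A, take hinge from A; A=[nail,crate] B=[knob,beam,peg,joint,disk,clip] C=[hinge]
Tick 2: prefer B, take knob from B; A=[nail,crate] B=[beam,peg,joint,disk,clip] C=[hinge,knob]
Tick 3: prefer A, take nail from A; A=[crate] B=[beam,peg,joint,disk,clip] C=[hinge,knob,nail]
Tick 4: prefer B, take beam from B; A=[crate] B=[peg,joint,disk,clip] C=[hinge,knob,nail,beam]
Tick 5: prefer A, take crate from A; A=[-] B=[peg,joint,disk,clip] C=[hinge,knob,nail,beam,crate]
Tick 6: prefer B, take peg from B; A=[-] B=[joint,disk,clip] C=[hinge,knob,nail,beam,crate,peg]
Tick 7: prefer A, take joint from B; A=[-] B=[disk,clip] C=[hinge,knob,nail,beam,crate,peg,joint]

Answer: hinge knob nail beam crate peg joint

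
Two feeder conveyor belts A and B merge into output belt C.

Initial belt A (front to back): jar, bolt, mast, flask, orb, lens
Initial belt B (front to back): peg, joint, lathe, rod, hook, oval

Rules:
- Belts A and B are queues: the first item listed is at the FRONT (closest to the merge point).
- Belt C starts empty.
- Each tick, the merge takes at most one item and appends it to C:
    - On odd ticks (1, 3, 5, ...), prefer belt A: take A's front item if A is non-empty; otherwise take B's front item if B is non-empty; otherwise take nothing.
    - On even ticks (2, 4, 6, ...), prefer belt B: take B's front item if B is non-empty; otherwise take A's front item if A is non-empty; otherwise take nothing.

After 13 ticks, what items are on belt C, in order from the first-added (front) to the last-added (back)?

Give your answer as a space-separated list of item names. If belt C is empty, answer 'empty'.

Tick 1: prefer A, take jar from A; A=[bolt,mast,flask,orb,lens] B=[peg,joint,lathe,rod,hook,oval] C=[jar]
Tick 2: prefer B, take peg from B; A=[bolt,mast,flask,orb,lens] B=[joint,lathe,rod,hook,oval] C=[jar,peg]
Tick 3: prefer A, take bolt from A; A=[mast,flask,orb,lens] B=[joint,lathe,rod,hook,oval] C=[jar,peg,bolt]
Tick 4: prefer B, take joint from B; A=[mast,flask,orb,lens] B=[lathe,rod,hook,oval] C=[jar,peg,bolt,joint]
Tick 5: prefer A, take mast from A; A=[flask,orb,lens] B=[lathe,rod,hook,oval] C=[jar,peg,bolt,joint,mast]
Tick 6: prefer B, take lathe from B; A=[flask,orb,lens] B=[rod,hook,oval] C=[jar,peg,bolt,joint,mast,lathe]
Tick 7: prefer A, take flask from A; A=[orb,lens] B=[rod,hook,oval] C=[jar,peg,bolt,joint,mast,lathe,flask]
Tick 8: prefer B, take rod from B; A=[orb,lens] B=[hook,oval] C=[jar,peg,bolt,joint,mast,lathe,flask,rod]
Tick 9: prefer A, take orb from A; A=[lens] B=[hook,oval] C=[jar,peg,bolt,joint,mast,lathe,flask,rod,orb]
Tick 10: prefer B, take hook from B; A=[lens] B=[oval] C=[jar,peg,bolt,joint,mast,lathe,flask,rod,orb,hook]
Tick 11: prefer A, take lens from A; A=[-] B=[oval] C=[jar,peg,bolt,joint,mast,lathe,flask,rod,orb,hook,lens]
Tick 12: prefer B, take oval from B; A=[-] B=[-] C=[jar,peg,bolt,joint,mast,lathe,flask,rod,orb,hook,lens,oval]
Tick 13: prefer A, both empty, nothing taken; A=[-] B=[-] C=[jar,peg,bolt,joint,mast,lathe,flask,rod,orb,hook,lens,oval]

Answer: jar peg bolt joint mast lathe flask rod orb hook lens oval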